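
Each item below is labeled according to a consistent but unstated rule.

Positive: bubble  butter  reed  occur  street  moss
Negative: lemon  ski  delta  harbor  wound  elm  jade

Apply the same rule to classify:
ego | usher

Negative, Negative

The classifier is using: has a double letter.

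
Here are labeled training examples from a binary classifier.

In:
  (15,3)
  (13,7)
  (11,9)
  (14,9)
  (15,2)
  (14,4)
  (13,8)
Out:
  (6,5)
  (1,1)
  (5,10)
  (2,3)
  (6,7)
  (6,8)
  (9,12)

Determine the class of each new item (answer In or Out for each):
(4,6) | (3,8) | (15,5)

Out, Out, In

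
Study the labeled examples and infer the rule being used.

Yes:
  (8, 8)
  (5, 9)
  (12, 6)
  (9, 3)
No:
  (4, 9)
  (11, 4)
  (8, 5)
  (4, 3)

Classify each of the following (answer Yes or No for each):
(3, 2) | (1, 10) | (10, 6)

No, No, Yes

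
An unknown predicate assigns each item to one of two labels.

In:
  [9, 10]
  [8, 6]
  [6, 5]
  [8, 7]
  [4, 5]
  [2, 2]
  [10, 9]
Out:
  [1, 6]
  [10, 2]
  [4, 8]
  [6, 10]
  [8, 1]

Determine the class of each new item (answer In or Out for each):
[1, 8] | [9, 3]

Out, Out

Every 'In' example satisfies: |first − second| ≤ 2. None of the 'Out' examples do.
[1, 8]: |1−8| = 7 — fails the rule, so Out. [9, 3]: |9−3| = 6 — fails the rule, so Out.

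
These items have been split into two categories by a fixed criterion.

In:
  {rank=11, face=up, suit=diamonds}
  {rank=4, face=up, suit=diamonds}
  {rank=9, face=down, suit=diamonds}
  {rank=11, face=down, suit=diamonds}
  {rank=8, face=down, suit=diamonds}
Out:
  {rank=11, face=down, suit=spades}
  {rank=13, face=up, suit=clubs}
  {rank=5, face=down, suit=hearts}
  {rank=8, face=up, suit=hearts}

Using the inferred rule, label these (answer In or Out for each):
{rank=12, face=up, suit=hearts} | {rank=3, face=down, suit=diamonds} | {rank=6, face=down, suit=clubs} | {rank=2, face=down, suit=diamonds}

Every 'In' example satisfies: suit is diamonds. None of the 'Out' examples do.

Out, In, Out, In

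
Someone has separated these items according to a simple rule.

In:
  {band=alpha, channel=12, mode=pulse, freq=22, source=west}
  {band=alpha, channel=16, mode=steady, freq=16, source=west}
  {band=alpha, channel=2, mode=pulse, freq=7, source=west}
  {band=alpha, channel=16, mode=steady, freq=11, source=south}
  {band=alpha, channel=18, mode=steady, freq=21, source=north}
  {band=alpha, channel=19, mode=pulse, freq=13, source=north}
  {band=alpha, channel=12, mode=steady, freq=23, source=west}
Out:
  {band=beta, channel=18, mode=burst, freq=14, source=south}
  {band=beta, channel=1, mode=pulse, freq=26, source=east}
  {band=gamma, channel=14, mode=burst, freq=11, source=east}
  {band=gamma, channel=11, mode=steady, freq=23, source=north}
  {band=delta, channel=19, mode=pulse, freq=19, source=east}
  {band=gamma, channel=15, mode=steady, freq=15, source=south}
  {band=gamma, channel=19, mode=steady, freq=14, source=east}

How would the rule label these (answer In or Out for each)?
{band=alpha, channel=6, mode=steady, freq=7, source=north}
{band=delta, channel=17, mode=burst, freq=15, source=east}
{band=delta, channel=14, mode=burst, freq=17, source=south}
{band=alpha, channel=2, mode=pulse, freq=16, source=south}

In, Out, Out, In

The rule appears to be: band is alpha.
{band=alpha, channel=6, mode=steady, freq=7, source=north} — band is alpha, hence In. {band=delta, channel=17, mode=burst, freq=15, source=east} — band is delta, hence Out. {band=delta, channel=14, mode=burst, freq=17, source=south} — band is delta, hence Out. {band=alpha, channel=2, mode=pulse, freq=16, source=south} — band is alpha, hence In.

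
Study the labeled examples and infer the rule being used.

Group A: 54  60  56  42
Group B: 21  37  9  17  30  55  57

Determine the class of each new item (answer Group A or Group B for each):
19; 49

One predicate separates the groups cleanly: even AND at least 37.

Group B, Group B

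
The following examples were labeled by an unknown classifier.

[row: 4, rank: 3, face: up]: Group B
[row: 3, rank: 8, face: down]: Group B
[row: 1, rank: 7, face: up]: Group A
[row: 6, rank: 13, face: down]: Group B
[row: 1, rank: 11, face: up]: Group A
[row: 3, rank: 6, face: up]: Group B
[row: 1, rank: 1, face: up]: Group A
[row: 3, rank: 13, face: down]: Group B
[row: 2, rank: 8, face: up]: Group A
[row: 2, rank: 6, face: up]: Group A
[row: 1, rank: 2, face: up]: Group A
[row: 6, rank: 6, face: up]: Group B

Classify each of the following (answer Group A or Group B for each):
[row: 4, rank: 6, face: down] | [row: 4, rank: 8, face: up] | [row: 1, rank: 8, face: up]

Group B, Group B, Group A

'Group A' ⟺ row ≤ 2.
[row: 4, rank: 6, face: down] — row = 4, hence Group B.
[row: 4, rank: 8, face: up] — row = 4, hence Group B.
[row: 1, rank: 8, face: up] — row = 1, hence Group A.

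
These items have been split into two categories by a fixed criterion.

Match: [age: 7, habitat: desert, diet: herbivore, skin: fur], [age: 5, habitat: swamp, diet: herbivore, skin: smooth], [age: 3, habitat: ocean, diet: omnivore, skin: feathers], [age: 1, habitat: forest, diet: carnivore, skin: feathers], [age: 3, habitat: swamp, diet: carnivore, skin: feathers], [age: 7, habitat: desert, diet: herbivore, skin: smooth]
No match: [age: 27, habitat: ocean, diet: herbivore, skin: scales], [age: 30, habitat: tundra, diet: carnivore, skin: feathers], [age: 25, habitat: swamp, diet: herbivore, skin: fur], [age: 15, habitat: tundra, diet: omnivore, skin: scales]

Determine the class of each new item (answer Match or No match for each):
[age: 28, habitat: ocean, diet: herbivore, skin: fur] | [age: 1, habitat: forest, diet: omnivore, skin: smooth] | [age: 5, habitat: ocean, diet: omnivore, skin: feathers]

The distinguishing property — age ≤ 7 — holds for all the 'Match' cases and none of the 'No match' cases.
No match: [age: 28, habitat: ocean, diet: herbivore, skin: fur], since age = 28. Match: [age: 1, habitat: forest, diet: omnivore, skin: smooth], since age = 1. Match: [age: 5, habitat: ocean, diet: omnivore, skin: feathers], since age = 5.

No match, Match, Match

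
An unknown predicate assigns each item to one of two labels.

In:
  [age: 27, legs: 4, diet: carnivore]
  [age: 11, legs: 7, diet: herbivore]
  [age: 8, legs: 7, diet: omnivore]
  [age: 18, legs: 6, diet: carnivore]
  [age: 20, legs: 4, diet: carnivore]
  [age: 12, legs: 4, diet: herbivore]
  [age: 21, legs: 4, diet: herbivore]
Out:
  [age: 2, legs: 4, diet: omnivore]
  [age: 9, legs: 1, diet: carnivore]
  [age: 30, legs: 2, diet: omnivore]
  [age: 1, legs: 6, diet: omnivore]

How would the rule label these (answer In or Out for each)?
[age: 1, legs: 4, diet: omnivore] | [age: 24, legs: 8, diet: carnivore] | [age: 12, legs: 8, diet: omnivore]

The common property of the 'In' items is: legs ≥ 4 AND age ≥ 8. No 'Out' item has it.

Out, In, In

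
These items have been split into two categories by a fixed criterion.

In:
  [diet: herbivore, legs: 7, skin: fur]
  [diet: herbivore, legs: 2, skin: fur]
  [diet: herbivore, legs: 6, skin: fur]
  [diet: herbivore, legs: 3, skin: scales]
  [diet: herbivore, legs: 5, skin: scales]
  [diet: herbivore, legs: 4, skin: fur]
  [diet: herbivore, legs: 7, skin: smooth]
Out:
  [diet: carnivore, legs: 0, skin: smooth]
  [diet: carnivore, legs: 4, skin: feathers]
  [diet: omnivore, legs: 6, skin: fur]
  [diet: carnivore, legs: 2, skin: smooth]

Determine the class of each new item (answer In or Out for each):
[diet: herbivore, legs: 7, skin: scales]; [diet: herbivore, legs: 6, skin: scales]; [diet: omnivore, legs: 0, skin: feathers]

The classifier is using: diet is herbivore.

In, In, Out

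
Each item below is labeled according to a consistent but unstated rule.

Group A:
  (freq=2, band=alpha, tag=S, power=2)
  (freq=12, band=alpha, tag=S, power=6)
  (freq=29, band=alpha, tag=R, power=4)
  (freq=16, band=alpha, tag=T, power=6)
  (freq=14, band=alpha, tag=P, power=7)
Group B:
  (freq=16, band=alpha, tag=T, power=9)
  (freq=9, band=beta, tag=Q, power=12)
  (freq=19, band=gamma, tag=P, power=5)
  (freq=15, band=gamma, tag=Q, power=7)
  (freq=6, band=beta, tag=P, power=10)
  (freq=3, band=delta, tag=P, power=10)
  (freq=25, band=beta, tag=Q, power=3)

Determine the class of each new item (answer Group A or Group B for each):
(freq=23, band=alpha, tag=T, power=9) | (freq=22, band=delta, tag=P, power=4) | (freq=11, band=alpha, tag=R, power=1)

Group B, Group B, Group A

'Group A' ⟺ band is alpha AND power ≤ 7.
Group B: (freq=23, band=alpha, tag=T, power=9), since band is alpha, power = 9. Group B: (freq=22, band=delta, tag=P, power=4), since band is delta, power = 4. Group A: (freq=11, band=alpha, tag=R, power=1), since band is alpha, power = 1.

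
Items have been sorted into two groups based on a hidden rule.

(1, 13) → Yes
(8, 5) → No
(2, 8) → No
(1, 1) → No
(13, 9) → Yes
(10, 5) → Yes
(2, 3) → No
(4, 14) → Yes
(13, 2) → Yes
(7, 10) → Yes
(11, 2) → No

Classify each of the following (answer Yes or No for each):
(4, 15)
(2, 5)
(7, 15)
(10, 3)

Yes, No, Yes, No

The common property of the 'Yes' items is: sum ≥ 14. No 'No' item has it.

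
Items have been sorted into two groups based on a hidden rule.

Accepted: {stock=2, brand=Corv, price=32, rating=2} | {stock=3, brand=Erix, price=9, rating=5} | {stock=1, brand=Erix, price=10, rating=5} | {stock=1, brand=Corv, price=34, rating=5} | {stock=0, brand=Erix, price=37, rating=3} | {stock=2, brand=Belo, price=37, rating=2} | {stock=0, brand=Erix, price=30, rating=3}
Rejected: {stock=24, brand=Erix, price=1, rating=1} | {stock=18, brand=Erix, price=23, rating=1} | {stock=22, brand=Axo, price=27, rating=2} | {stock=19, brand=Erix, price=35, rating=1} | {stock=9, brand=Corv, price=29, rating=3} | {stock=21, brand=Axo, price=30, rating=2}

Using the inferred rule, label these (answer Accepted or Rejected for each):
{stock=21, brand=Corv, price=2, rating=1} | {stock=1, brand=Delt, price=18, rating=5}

All 'Accepted' examples share one property — stock ≤ 3 — and every 'Rejected' example lacks it.
Rejected: {stock=21, brand=Corv, price=2, rating=1}, since stock = 21. Accepted: {stock=1, brand=Delt, price=18, rating=5}, since stock = 1.

Rejected, Accepted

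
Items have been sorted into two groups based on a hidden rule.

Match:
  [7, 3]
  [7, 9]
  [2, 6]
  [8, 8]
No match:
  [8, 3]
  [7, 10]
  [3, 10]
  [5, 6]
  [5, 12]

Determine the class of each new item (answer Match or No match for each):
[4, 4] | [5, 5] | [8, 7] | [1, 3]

Match, Match, No match, Match

The simplest hypothesis consistent with all the labels is: sum is even.
[4, 4]: 4+4 = 8 — passes, so Match. [5, 5]: 5+5 = 10 — passes, so Match. [8, 7]: 8+7 = 15 — fails the rule, so No match. [1, 3]: 1+3 = 4 — passes, so Match.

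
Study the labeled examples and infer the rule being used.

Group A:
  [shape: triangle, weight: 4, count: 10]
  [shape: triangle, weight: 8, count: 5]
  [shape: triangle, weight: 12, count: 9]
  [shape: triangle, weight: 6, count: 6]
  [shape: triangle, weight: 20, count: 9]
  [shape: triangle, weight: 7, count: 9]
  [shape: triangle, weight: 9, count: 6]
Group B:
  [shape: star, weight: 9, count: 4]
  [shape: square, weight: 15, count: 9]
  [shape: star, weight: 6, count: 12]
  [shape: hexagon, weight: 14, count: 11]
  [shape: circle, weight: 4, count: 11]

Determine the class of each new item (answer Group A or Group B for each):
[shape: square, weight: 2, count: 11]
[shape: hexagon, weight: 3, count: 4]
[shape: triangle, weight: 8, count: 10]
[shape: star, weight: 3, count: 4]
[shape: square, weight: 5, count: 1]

Group B, Group B, Group A, Group B, Group B

The simplest hypothesis consistent with all the labels is: shape is triangle.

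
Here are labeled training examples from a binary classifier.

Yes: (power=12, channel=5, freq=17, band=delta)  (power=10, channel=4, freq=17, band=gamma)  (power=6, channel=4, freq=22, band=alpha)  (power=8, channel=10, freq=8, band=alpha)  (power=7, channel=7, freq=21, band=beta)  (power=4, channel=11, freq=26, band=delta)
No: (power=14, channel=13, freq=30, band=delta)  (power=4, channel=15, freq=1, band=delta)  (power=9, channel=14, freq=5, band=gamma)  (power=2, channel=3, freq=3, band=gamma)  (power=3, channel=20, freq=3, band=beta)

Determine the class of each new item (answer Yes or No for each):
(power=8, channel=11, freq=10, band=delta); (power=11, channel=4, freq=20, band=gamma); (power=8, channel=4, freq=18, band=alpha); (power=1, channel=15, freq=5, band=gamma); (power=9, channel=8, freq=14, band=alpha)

Yes, Yes, Yes, No, Yes

The simplest hypothesis consistent with all the labels is: freq ≥ 8 AND freq ≤ 26.
(power=8, channel=11, freq=10, band=delta): freq = 10 — satisfies this, so Yes. (power=11, channel=4, freq=20, band=gamma): freq = 20 — satisfies this, so Yes. (power=8, channel=4, freq=18, band=alpha): freq = 18 — satisfies this, so Yes. (power=1, channel=15, freq=5, band=gamma): freq = 5 — fails the rule, so No. (power=9, channel=8, freq=14, band=alpha): freq = 14 — satisfies this, so Yes.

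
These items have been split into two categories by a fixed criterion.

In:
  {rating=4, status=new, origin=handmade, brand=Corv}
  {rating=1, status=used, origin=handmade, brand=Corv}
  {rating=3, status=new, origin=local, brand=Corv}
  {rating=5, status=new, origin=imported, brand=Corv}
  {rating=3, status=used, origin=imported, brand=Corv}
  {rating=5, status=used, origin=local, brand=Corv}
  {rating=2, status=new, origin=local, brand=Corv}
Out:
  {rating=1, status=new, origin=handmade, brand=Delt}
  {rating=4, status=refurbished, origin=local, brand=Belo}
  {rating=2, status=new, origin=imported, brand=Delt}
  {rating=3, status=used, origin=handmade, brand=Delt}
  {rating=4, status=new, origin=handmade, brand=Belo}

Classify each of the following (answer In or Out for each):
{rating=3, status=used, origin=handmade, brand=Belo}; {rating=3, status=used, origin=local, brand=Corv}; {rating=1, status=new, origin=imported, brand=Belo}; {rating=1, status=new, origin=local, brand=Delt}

Out, In, Out, Out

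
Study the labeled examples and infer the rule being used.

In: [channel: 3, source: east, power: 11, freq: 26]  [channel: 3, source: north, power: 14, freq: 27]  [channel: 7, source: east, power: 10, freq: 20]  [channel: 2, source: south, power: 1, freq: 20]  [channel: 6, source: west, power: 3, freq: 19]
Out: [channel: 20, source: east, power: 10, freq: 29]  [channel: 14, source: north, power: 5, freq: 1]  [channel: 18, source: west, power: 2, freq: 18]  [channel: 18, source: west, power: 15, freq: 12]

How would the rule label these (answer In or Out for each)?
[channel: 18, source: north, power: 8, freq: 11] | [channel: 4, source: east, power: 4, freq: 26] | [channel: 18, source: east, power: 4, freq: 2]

The classifier is using: channel ≤ 7.
Out: [channel: 18, source: north, power: 8, freq: 11], since channel = 18. In: [channel: 4, source: east, power: 4, freq: 26], since channel = 4. Out: [channel: 18, source: east, power: 4, freq: 2], since channel = 18.

Out, In, Out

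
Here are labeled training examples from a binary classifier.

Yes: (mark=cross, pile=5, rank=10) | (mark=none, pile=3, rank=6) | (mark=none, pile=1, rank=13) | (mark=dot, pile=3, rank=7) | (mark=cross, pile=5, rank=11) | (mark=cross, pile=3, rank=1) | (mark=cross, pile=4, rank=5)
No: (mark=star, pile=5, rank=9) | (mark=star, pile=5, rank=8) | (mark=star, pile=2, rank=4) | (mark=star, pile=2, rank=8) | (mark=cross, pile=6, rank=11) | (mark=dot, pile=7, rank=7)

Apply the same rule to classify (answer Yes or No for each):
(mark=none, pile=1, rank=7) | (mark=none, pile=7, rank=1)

The classifier is using: mark is not star AND pile ≤ 5.
(mark=none, pile=1, rank=7) → mark is none, pile = 1 → Yes.
(mark=none, pile=7, rank=1) → mark is none, pile = 7 → No.

Yes, No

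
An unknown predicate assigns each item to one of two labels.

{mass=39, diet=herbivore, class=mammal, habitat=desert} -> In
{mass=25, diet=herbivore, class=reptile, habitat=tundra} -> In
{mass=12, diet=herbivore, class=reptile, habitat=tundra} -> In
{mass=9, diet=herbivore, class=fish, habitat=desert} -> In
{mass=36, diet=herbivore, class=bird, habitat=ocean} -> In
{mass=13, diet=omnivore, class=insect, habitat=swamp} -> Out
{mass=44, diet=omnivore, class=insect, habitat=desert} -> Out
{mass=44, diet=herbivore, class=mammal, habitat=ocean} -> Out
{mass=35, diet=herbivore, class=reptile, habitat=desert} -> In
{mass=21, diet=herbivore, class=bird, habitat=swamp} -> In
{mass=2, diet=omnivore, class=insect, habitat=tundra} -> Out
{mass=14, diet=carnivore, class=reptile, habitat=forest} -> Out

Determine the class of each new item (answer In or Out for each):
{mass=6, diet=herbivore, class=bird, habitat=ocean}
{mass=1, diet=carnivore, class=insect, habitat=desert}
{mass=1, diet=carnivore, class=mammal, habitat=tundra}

In, Out, Out

Every 'In' example satisfies: diet is herbivore AND mass ≤ 39. None of the 'Out' examples do.
{mass=6, diet=herbivore, class=bird, habitat=ocean} — diet is herbivore, mass = 6, hence In. {mass=1, diet=carnivore, class=insect, habitat=desert} — diet is carnivore, mass = 1, hence Out. {mass=1, diet=carnivore, class=mammal, habitat=tundra} — diet is carnivore, mass = 1, hence Out.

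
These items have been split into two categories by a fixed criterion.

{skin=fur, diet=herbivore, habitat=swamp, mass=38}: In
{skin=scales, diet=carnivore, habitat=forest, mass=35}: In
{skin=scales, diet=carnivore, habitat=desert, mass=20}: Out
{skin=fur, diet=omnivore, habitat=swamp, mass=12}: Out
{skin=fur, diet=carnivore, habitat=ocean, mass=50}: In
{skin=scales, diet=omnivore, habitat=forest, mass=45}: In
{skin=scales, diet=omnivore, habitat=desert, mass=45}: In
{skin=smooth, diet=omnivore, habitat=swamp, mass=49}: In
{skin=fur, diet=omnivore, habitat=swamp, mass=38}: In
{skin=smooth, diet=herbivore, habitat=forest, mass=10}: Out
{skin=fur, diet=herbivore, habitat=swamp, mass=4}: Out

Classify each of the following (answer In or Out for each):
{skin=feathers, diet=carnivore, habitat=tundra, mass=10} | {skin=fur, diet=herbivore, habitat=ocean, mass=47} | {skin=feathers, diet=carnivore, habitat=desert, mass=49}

Out, In, In

The rule appears to be: mass ≥ 35.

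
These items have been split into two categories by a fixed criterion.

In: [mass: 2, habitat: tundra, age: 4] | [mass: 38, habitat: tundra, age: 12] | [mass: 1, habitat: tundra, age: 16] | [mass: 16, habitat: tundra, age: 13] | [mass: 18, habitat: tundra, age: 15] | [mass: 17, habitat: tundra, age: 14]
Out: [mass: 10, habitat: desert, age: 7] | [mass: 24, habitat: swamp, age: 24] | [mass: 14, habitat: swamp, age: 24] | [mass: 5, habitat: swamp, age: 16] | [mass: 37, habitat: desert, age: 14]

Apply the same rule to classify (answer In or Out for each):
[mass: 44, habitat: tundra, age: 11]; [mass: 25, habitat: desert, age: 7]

In, Out

The rule appears to be: habitat is tundra.
[mass: 44, habitat: tundra, age: 11]: habitat is tundra, satisfies this → In.
[mass: 25, habitat: desert, age: 7]: habitat is desert, doesn't qualify → Out.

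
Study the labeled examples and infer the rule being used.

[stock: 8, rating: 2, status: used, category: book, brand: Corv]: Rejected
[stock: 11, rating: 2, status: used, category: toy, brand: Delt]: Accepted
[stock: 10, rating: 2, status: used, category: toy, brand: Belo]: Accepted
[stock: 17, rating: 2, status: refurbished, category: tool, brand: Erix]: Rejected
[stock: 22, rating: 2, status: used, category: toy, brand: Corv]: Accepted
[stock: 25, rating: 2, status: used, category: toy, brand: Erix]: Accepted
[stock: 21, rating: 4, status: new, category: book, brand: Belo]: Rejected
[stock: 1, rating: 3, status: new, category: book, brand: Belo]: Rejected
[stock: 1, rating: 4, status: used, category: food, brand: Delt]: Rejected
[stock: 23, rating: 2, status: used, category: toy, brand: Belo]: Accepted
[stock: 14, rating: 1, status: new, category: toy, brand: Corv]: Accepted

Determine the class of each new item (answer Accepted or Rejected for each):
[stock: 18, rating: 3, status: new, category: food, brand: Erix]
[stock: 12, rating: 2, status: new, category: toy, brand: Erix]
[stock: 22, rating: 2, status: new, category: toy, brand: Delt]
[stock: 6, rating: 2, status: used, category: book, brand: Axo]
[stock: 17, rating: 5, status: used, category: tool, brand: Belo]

Rejected, Accepted, Accepted, Rejected, Rejected

All 'Accepted' examples share one property — category is toy — and every 'Rejected' example lacks it.
[stock: 18, rating: 3, status: new, category: food, brand: Erix] → category is food → Rejected.
[stock: 12, rating: 2, status: new, category: toy, brand: Erix] → category is toy → Accepted.
[stock: 22, rating: 2, status: new, category: toy, brand: Delt] → category is toy → Accepted.
[stock: 6, rating: 2, status: used, category: book, brand: Axo] → category is book → Rejected.
[stock: 17, rating: 5, status: used, category: tool, brand: Belo] → category is tool → Rejected.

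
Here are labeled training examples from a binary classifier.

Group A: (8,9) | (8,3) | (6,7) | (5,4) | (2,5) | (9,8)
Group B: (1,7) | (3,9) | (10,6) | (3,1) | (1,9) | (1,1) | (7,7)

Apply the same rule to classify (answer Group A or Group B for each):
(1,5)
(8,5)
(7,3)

Group B, Group A, Group B

A rule that fits every label: sum is odd — true of each 'Group A' example, false of each 'Group B' one.
(1,5) → 1+5 = 6 → Group B.
(8,5) → 8+5 = 13 → Group A.
(7,3) → 7+3 = 10 → Group B.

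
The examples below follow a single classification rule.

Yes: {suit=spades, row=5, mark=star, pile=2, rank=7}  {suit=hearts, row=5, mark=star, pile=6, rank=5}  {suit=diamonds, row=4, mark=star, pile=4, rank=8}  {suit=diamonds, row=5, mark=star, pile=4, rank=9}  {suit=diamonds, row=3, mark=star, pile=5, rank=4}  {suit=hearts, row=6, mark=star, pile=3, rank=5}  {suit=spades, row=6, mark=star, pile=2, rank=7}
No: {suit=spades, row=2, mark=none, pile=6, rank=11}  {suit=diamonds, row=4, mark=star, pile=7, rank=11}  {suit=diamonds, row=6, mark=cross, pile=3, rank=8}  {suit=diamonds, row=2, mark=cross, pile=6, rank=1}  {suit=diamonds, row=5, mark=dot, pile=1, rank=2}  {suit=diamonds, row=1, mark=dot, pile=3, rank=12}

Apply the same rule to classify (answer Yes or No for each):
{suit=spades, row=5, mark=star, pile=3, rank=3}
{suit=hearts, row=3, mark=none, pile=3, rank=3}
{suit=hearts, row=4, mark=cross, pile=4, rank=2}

Yes, No, No

Rule: mark is star AND pile ≤ 6. This holds for each 'Yes' example and fails for each 'No' one.
Yes: {suit=spades, row=5, mark=star, pile=3, rank=3}, since mark is star, pile = 3.
No: {suit=hearts, row=3, mark=none, pile=3, rank=3}, since mark is none, pile = 3.
No: {suit=hearts, row=4, mark=cross, pile=4, rank=2}, since mark is cross, pile = 4.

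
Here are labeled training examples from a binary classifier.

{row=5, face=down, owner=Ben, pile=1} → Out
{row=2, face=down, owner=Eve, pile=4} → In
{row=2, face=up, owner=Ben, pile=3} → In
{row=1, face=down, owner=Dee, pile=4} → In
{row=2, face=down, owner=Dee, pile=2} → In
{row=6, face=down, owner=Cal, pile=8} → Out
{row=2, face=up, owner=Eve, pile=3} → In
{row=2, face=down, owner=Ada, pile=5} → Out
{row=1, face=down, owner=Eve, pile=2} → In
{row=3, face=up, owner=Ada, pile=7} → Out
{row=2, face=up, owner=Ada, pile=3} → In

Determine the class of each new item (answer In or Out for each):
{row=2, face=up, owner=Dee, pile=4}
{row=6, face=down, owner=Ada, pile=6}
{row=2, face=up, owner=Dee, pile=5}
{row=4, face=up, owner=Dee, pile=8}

In, Out, Out, Out

One predicate separates the groups cleanly: row ≤ 2 AND pile ≤ 4.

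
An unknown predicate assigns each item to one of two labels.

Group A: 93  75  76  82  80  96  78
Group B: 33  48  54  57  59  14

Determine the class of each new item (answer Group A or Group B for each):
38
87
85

Rule: at least 75. This holds for each 'Group A' example and fails for each 'Group B' one.
38 → 38 < 75 → Group B.
87 → 87 ≥ 75 → Group A.
85 → 85 ≥ 75 → Group A.

Group B, Group A, Group A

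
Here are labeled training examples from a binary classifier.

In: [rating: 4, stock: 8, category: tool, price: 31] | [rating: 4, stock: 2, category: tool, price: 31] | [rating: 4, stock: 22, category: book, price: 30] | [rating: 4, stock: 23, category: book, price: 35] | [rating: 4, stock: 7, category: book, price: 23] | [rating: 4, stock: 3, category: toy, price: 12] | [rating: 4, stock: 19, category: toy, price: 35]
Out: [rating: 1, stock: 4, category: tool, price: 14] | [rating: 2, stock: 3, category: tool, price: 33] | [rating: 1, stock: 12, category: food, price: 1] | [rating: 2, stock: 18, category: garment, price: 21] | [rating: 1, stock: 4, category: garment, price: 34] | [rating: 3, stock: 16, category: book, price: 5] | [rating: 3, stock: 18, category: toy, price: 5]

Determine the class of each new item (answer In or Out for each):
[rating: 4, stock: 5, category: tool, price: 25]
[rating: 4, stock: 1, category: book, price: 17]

One predicate separates the groups cleanly: rating = 4.

In, In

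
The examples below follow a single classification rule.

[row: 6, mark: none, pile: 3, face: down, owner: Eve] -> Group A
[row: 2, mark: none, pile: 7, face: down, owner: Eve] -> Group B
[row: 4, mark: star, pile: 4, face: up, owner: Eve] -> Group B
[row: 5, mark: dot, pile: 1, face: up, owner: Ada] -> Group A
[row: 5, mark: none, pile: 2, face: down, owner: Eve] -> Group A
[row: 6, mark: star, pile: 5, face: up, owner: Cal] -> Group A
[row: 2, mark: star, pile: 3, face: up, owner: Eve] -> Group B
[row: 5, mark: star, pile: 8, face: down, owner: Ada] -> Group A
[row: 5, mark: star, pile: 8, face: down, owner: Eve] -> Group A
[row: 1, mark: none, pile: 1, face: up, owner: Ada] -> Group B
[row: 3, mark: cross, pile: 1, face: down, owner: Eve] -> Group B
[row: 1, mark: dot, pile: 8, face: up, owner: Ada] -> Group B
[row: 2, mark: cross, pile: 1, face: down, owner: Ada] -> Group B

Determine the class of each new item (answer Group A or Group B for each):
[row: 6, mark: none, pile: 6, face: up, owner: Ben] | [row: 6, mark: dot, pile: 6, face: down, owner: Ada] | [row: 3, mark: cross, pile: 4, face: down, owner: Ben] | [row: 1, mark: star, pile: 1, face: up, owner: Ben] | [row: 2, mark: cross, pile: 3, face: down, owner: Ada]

'Group A' ⟺ row ≥ 5.

Group A, Group A, Group B, Group B, Group B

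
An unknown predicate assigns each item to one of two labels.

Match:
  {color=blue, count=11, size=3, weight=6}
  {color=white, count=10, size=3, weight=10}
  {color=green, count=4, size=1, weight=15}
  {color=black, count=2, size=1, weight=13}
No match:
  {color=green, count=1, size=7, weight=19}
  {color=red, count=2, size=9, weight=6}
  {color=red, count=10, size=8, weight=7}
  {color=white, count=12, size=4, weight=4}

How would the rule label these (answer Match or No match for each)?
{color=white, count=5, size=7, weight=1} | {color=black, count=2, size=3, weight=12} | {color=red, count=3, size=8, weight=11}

No match, Match, No match

The distinguishing property — size ≤ 3 — holds for all the 'Match' cases and none of the 'No match' cases.
{color=white, count=5, size=7, weight=1}: No match (size = 7). {color=black, count=2, size=3, weight=12}: Match (size = 3). {color=red, count=3, size=8, weight=11}: No match (size = 8).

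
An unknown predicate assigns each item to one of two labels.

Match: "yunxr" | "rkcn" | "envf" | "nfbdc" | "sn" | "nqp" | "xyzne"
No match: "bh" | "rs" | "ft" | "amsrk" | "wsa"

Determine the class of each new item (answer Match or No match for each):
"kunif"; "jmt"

One predicate separates the groups cleanly: contains 'n'.
"kunif": has 'n' — qualifies, so Match.
"jmt": no 'n' — does not pass, so No match.

Match, No match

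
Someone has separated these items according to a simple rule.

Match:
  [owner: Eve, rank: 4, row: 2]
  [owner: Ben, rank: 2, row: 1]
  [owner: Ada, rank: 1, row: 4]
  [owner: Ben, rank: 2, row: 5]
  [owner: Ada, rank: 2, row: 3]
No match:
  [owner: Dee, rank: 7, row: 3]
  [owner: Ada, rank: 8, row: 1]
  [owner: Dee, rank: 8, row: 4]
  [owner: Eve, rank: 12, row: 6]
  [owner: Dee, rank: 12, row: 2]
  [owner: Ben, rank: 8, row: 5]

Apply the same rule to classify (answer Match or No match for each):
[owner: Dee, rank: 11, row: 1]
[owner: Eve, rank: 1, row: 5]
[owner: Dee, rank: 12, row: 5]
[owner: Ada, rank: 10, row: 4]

A rule that fits every label: rank ≤ 4 — true of each 'Match' example, false of each 'No match' one.

No match, Match, No match, No match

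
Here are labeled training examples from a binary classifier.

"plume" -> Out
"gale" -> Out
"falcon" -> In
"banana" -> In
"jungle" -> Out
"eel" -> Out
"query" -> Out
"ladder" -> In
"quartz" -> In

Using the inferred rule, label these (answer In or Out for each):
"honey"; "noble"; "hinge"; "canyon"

Out, Out, Out, In

The common property of the 'In' items is: length 6 AND contains 'a'. No 'Out' item has it.
Out: "honey", since length 5, no 'a'. Out: "noble", since length 5, no 'a'. Out: "hinge", since length 5, no 'a'. In: "canyon", since length 6, has 'a'.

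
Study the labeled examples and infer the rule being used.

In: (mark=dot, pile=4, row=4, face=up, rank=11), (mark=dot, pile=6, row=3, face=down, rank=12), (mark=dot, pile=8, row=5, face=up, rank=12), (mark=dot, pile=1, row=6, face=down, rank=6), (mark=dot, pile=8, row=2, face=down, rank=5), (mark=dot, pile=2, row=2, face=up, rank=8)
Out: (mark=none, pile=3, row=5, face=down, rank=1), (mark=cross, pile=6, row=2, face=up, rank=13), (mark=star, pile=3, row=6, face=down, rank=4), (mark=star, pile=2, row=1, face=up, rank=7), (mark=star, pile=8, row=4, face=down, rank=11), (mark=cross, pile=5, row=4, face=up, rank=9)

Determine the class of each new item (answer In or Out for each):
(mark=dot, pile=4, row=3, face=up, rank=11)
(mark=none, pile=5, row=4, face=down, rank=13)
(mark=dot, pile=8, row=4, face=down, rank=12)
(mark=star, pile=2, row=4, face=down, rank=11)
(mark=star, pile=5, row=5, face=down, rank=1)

In, Out, In, Out, Out

A rule that fits every label: mark is dot — true of each 'In' example, false of each 'Out' one.
In: (mark=dot, pile=4, row=3, face=up, rank=11), since mark is dot.
Out: (mark=none, pile=5, row=4, face=down, rank=13), since mark is none.
In: (mark=dot, pile=8, row=4, face=down, rank=12), since mark is dot.
Out: (mark=star, pile=2, row=4, face=down, rank=11), since mark is star.
Out: (mark=star, pile=5, row=5, face=down, rank=1), since mark is star.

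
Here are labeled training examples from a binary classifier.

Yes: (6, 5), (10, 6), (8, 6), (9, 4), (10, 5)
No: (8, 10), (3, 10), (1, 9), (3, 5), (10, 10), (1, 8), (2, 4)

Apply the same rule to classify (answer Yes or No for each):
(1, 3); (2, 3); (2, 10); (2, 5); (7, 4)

No, No, No, No, Yes

Rule: first > second. This holds for each 'Yes' example and fails for each 'No' one.
(1, 3) — 1 < 3, hence No. (2, 3) — 2 < 3, hence No. (2, 10) — 2 < 10, hence No. (2, 5) — 2 < 5, hence No. (7, 4) — 7 > 4, hence Yes.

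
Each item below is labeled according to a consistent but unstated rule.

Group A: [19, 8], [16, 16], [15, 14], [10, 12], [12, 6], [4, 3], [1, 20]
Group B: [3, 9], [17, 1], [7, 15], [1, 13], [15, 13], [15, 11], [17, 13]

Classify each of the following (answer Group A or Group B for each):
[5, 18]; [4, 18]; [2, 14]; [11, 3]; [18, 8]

Group A, Group A, Group A, Group B, Group A

A rule that fits every label: product is even — true of each 'Group A' example, false of each 'Group B' one.
[5, 18]: 5·18 = 90 — checks out, so Group A.
[4, 18]: 4·18 = 72 — checks out, so Group A.
[2, 14]: 2·14 = 28 — checks out, so Group A.
[11, 3]: 11·3 = 33 — lacks this property, so Group B.
[18, 8]: 18·8 = 144 — checks out, so Group A.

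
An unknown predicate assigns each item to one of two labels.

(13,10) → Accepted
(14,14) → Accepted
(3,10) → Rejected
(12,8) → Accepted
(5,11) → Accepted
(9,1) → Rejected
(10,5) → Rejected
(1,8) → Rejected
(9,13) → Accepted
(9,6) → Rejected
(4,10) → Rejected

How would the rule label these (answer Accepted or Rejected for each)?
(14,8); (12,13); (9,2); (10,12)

Accepted, Accepted, Rejected, Accepted

The pattern is that an item is 'Accepted' exactly when: sum ≥ 16.
Accepted: (14,8), since 14+8 = 22.
Accepted: (12,13), since 12+13 = 25.
Rejected: (9,2), since 9+2 = 11.
Accepted: (10,12), since 10+12 = 22.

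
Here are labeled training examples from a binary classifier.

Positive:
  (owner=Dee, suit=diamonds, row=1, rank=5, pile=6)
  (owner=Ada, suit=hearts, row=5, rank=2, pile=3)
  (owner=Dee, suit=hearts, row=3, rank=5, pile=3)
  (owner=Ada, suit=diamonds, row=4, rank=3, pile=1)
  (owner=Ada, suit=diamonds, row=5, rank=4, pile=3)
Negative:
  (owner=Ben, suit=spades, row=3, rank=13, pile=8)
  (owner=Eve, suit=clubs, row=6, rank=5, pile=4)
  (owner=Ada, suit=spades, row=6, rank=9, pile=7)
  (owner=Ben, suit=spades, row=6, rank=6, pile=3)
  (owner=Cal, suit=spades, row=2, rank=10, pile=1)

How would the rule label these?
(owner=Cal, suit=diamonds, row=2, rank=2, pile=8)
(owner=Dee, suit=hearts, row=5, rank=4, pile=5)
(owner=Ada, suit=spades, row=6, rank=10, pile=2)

The classifier is using: suit is hearts OR suit is diamonds.

Positive, Positive, Negative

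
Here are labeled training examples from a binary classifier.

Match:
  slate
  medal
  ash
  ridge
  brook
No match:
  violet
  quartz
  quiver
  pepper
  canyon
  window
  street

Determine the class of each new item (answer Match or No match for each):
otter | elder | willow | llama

One predicate separates the groups cleanly: odd length.
otter: Match (length 5). elder: Match (length 5). willow: No match (length 6). llama: Match (length 5).

Match, Match, No match, Match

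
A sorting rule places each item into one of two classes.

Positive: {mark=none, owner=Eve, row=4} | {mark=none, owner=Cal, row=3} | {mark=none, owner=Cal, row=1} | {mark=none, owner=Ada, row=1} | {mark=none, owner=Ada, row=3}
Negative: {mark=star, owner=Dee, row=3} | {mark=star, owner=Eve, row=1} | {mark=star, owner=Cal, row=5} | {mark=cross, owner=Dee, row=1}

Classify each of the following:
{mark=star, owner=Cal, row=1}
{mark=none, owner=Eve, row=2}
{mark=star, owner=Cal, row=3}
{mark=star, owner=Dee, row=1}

Negative, Positive, Negative, Negative

The distinguishing property — mark is none — holds for all the 'Positive' cases and none of the 'Negative' cases.
{mark=star, owner=Cal, row=1}: mark is star, doesn't match → Negative. {mark=none, owner=Eve, row=2}: mark is none, matches → Positive. {mark=star, owner=Cal, row=3}: mark is star, doesn't match → Negative. {mark=star, owner=Dee, row=1}: mark is star, doesn't match → Negative.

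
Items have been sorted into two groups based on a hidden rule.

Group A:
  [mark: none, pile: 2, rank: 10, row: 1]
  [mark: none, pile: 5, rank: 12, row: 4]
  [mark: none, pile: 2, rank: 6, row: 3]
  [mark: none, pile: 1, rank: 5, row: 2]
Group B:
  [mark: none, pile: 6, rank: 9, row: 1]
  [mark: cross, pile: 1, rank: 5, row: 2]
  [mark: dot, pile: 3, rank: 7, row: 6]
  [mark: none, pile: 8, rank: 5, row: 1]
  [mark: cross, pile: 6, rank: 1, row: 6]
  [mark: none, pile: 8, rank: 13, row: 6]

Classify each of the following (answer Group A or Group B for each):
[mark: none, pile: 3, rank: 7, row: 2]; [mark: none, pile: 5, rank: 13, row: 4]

Group A, Group A

Every 'Group A' example satisfies: mark is none AND pile ≤ 5. None of the 'Group B' examples do.
Group A: [mark: none, pile: 3, rank: 7, row: 2], since mark is none, pile = 3.
Group A: [mark: none, pile: 5, rank: 13, row: 4], since mark is none, pile = 5.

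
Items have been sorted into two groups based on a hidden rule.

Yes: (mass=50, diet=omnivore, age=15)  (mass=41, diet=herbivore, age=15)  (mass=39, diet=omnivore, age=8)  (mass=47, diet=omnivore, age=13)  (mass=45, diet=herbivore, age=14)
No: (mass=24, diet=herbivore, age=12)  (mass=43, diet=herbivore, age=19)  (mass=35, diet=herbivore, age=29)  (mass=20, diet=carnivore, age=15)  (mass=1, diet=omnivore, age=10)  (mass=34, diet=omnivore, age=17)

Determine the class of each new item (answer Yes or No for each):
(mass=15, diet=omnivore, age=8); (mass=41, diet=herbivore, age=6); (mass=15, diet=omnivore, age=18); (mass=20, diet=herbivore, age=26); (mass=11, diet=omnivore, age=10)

No, Yes, No, No, No

'Yes' ⟺ mass ≥ 34 AND age ≤ 15.
(mass=15, diet=omnivore, age=8): mass = 15, age = 8, does not satisfy this → No.
(mass=41, diet=herbivore, age=6): mass = 41, age = 6, has this property → Yes.
(mass=15, diet=omnivore, age=18): mass = 15, age = 18, does not satisfy this → No.
(mass=20, diet=herbivore, age=26): mass = 20, age = 26, does not satisfy this → No.
(mass=11, diet=omnivore, age=10): mass = 11, age = 10, does not satisfy this → No.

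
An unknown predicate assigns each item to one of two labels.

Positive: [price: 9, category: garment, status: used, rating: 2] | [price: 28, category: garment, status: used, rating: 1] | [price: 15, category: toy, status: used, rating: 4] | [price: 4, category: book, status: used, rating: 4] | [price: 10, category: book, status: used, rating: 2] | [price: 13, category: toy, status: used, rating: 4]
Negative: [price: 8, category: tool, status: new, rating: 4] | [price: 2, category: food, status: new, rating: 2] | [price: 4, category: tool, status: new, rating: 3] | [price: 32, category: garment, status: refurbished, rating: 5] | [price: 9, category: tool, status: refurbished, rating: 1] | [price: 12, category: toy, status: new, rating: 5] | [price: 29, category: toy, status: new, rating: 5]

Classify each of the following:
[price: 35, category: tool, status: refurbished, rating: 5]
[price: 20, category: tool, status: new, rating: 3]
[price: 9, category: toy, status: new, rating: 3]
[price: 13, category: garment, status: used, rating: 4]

Negative, Negative, Negative, Positive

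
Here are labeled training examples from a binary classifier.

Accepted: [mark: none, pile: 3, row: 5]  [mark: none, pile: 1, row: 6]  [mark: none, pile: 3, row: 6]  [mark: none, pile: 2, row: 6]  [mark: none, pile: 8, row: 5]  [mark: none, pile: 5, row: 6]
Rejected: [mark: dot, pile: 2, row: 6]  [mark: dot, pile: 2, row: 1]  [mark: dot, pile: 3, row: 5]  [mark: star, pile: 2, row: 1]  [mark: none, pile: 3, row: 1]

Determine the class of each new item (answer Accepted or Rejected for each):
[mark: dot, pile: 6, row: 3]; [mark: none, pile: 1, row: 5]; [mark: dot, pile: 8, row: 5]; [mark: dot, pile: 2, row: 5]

Rejected, Accepted, Rejected, Rejected

The classifier is using: mark is none AND row ≥ 5.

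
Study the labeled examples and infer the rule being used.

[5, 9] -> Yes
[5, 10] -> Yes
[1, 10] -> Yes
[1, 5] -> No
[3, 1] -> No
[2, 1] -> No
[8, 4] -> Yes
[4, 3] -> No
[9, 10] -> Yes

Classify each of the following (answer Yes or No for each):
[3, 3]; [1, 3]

No, No

One predicate separates the groups cleanly: sum ≥ 11.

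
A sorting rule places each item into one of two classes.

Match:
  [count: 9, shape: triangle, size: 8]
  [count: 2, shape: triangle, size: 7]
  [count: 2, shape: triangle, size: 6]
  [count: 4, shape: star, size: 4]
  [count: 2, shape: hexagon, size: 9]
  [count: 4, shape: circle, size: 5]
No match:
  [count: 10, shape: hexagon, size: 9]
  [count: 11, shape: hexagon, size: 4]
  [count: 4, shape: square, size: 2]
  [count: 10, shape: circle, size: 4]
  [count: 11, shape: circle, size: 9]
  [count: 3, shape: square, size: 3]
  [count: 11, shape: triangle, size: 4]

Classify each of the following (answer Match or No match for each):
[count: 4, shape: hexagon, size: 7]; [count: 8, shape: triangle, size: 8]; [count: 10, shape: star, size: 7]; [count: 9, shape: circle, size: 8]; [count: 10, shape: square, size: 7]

Match, Match, No match, Match, No match

Every 'Match' example satisfies: count ≤ 9 AND size ≥ 4. None of the 'No match' examples do.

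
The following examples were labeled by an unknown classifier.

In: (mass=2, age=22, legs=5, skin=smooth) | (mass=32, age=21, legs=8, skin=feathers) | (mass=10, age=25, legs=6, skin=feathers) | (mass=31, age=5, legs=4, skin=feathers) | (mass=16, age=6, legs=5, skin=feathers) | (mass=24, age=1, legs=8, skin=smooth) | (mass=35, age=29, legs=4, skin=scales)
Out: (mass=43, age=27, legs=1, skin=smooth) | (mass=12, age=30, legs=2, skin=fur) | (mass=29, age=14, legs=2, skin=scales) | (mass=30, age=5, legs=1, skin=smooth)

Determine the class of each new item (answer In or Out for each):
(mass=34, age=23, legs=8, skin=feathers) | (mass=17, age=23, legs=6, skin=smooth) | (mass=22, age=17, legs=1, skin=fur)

Rule: legs ≥ 4. This holds for each 'In' example and fails for each 'Out' one.
In: (mass=34, age=23, legs=8, skin=feathers), since legs = 8. In: (mass=17, age=23, legs=6, skin=smooth), since legs = 6. Out: (mass=22, age=17, legs=1, skin=fur), since legs = 1.

In, In, Out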